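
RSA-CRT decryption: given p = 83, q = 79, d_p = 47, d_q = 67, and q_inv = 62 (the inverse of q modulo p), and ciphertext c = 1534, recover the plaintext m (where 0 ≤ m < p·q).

m₁ = c^(d_p) mod p: c ≡ 40 (mod 83), and 40^47 mod 83 = 49.
m₂ = c^(d_q) mod q: c ≡ 33 (mod 79), and 33^67 mod 79 = 17.
h = q_inv·(m₁ − m₂) mod p = 62·(49 − 17) mod 83 = 75.
m = m₂ + h·q = 17 + 75·79 = 5942.

5942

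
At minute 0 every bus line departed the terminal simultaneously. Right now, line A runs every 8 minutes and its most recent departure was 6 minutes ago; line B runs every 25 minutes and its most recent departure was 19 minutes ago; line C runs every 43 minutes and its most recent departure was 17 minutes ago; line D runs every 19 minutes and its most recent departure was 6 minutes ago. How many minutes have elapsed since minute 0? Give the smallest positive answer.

The moduli are pairwise coprime; N = 8·25·43·19 = 163400.
N/8 = 20425; 20425 ≡ 1 (mod 8), inverse 1.
N/25 = 6536; 6536 ≡ 11 (mod 25); 11·16 ≡ 1, so inverse 16.
N/43 = 3800; 3800 ≡ 16 (mod 43); 16·35 ≡ 1, so inverse 35.
N/19 = 8600; 8600 ≡ 12 (mod 19); 12·8 ≡ 1, so inverse 8.
t ≡ 6·20425·1 + 19·6536·16 + 17·3800·35 + 6·8600·8 = 4783294.
4783294 mod 163400 = 44694.

44694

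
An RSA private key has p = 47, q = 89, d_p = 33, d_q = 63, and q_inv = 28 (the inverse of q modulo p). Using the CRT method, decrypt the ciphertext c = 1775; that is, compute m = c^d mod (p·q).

136

m₁ = c^(d_p) mod p: c ≡ 36 (mod 47), and 36^33 mod 47 = 42.
m₂ = c^(d_q) mod q: c ≡ 84 (mod 89), and 84^63 mod 89 = 47.
h = q_inv·(m₁ − m₂) mod p = 28·(42 − 47) mod 47 = 1.
m = m₂ + h·q = 47 + 1·89 = 136.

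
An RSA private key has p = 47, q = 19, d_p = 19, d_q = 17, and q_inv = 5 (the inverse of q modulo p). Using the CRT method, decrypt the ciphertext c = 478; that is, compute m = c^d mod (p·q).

450

m₁ = c^(d_p) mod p: c ≡ 8 (mod 47), and 8^19 mod 47 = 27.
m₂ = c^(d_q) mod q: c ≡ 3 (mod 19), and 3^17 mod 19 = 13.
h = q_inv·(m₁ − m₂) mod p = 5·(27 − 13) mod 47 = 23.
m = m₂ + h·q = 13 + 23·19 = 450.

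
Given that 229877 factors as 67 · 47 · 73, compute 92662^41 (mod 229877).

181236

Mod 67: 92662 ≡ 1; 1^41 ≡ 1 (mod 67).
Mod 47: 92662 ≡ 25; 25^41 ≡ 4 (mod 47).
Mod 73: 92662 ≡ 25; 25^41 ≡ 50 (mod 73).
Combine by CRT: x ≡ 1 (mod 67), x ≡ 4 (mod 47), x ≡ 50 (mod 73) ⇒ x ≡ 181236 (mod 229877).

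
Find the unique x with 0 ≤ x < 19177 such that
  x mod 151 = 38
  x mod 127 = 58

From x ≡ 38 (mod 151) write x = 38 + 151t. Substituting into x ≡ 58 (mod 127) gives 151t ≡ 20 (mod 127), and since 24⁻¹ ≡ 90 (mod 127), t ≡ 22. Hence x ≡ 38 + 151·22 = 3360 (mod 19177).

3360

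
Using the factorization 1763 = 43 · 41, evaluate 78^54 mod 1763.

256

Mod 43: 78 ≡ 35; by Fermat, exponent reduces to 54 mod 42 = 12; 35^12 ≡ 41 (mod 43).
Mod 41: 78 ≡ 37; by Fermat, exponent reduces to 54 mod 40 = 14; 37^14 ≡ 10 (mod 41).
Combine by CRT: x ≡ 41 (mod 43), x ≡ 10 (mod 41) ⇒ x ≡ 256 (mod 1763).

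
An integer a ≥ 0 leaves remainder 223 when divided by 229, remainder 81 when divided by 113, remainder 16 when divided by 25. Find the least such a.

The moduli are pairwise coprime; N = 229·113·25 = 646925.
N/229 = 2825; 2825 ≡ 77 (mod 229); 77·116 ≡ 1, so inverse 116.
N/113 = 5725; 5725 ≡ 75 (mod 113); 75·110 ≡ 1, so inverse 110.
N/25 = 25877; 25877 ≡ 2 (mod 25); 2·13 ≡ 1, so inverse 13.
a ≡ 223·2825·116 + 81·5725·110 + 16·25877·13 = 129469266.
129469266 mod 646925 = 84266.

84266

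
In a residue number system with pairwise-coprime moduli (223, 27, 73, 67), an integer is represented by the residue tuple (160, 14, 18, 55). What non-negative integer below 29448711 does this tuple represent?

16849148

The moduli are pairwise coprime; N = 223·27·73·67 = 29448711.
N/223 = 132057; 132057 ≡ 41 (mod 223); 41·136 ≡ 1, so inverse 136.
N/27 = 1090693; 1090693 ≡ 1 (mod 27), inverse 1.
N/73 = 403407; 403407 ≡ 9 (mod 73); 9·65 ≡ 1, so inverse 65.
N/67 = 439533; 439533 ≡ 13 (mod 67); 13·31 ≡ 1, so inverse 31.
x ≡ 160·132057·136 + 14·1090693·1 + 18·403407·65 + 55·439533·31 = 4110219977.
4110219977 mod 29448711 = 16849148.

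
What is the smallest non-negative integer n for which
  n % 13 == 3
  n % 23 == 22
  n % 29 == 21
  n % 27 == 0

94851

From n ≡ 3 (mod 13) write n = 3 + 13t. Substituting into n ≡ 22 (mod 23) gives 13t ≡ 19 (mod 23), and since 13⁻¹ ≡ 16 (mod 23), t ≡ 5. Hence n ≡ 3 + 13·5 = 68 (mod 299).
From n ≡ 68 (mod 299) write n = 68 + 299t. Substituting into n ≡ 21 (mod 29) gives 299t ≡ 11 (mod 29), and since 9⁻¹ ≡ 13 (mod 29), t ≡ 27. Hence n ≡ 68 + 299·27 = 8141 (mod 8671).
From n ≡ 8141 (mod 8671) write n = 8141 + 8671t. Substituting into n ≡ 0 (mod 27) gives 8671t ≡ 13 (mod 27), and since 4⁻¹ ≡ 7 (mod 27), t ≡ 10. Hence n ≡ 8141 + 8671·10 = 94851 (mod 234117).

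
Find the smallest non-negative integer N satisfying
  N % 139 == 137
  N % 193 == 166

From N ≡ 137 (mod 139) write N = 137 + 139t. Substituting into N ≡ 166 (mod 193) gives 139t ≡ 29 (mod 193), and since 139⁻¹ ≡ 25 (mod 193), t ≡ 146. Hence N ≡ 137 + 139·146 = 20431 (mod 26827).

20431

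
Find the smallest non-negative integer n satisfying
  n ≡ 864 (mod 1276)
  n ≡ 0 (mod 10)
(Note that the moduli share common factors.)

gcd(1276, 10) = 2 and 2 | (0 − 864), so the pair is consistent; merging gives n ≡ 2140 (mod 6380), where 6380 = lcm(1276, 10).
The solution is unique modulo lcm(1276, 10) = 6380.

2140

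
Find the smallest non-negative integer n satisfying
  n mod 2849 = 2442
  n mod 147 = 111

10989

gcd(2849, 147) = 7 and 7 | (111 − 2442), so the pair is consistent; merging gives n ≡ 10989 (mod 59829), where 59829 = lcm(2849, 147).
The solution is unique modulo lcm(2849, 147) = 59829.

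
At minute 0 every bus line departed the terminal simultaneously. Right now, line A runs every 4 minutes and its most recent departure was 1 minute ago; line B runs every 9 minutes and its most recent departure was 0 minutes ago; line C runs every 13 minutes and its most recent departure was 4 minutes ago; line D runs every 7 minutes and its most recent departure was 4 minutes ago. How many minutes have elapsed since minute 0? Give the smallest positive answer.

2097

The moduli are pairwise coprime; N = 4·9·13·7 = 3276.
N/4 = 819; 819 ≡ 3 (mod 4); 3·3 ≡ 1, so inverse 3.
N/9 = 364; 364 ≡ 4 (mod 9); 4·7 ≡ 1, so inverse 7.
N/13 = 252; 252 ≡ 5 (mod 13); 5·8 ≡ 1, so inverse 8.
N/7 = 468; 468 ≡ 6 (mod 7); 6·6 ≡ 1, so inverse 6.
t ≡ 1·819·3 + 0·364·7 + 4·252·8 + 4·468·6 = 21753.
21753 mod 3276 = 2097.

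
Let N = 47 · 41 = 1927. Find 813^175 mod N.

Mod 47: 813 ≡ 14; by Fermat, exponent reduces to 175 mod 46 = 37; 14^37 ≡ 12 (mod 47).
Mod 41: 813 ≡ 34; by Fermat, exponent reduces to 175 mod 40 = 15; 34^15 ≡ 27 (mod 41).
Combine by CRT: x ≡ 12 (mod 47), x ≡ 27 (mod 41) ⇒ x ≡ 1093 (mod 1927).

1093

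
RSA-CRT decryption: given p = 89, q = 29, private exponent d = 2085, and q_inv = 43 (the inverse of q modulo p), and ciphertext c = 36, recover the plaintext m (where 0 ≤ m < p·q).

d_p = d mod (p−1) = 2085 mod 88 = 61; d_q = d mod (q−1) = 13.
m₁ = c^(d_p) mod p: c ≡ 36 (mod 89), and 36^61 mod 89 = 72.
m₂ = c^(d_q) mod q: c ≡ 7 (mod 29), and 7^13 mod 29 = 25.
h = q_inv·(m₁ − m₂) mod p = 43·(72 − 25) mod 89 = 63.
m = m₂ + h·q = 25 + 63·29 = 1852.

1852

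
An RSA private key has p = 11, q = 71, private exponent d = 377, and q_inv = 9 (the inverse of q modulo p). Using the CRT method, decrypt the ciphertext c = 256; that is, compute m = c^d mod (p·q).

d_p = d mod (p−1) = 377 mod 10 = 7; d_q = d mod (q−1) = 27.
m₁ = c^(d_p) mod p: c ≡ 3 (mod 11), and 3^7 mod 11 = 9.
m₂ = c^(d_q) mod q: c ≡ 43 (mod 71), and 43^27 mod 71 = 64.
h = q_inv·(m₁ − m₂) mod p = 9·(9 − 64) mod 11 = 0.
m = m₂ + h·q = 64 + 0·71 = 64.

64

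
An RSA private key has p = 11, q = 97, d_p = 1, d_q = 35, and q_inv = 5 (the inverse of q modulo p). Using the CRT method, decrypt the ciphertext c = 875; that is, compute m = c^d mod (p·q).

m₁ = c^(d_p) mod p: c ≡ 6 (mod 11), and 6^1 mod 11 = 6.
m₂ = c^(d_q) mod q: c ≡ 2 (mod 97), and 2^35 mod 97 = 86.
h = q_inv·(m₁ − m₂) mod p = 5·(6 − 86) mod 11 = 7.
m = m₂ + h·q = 86 + 7·97 = 765.

765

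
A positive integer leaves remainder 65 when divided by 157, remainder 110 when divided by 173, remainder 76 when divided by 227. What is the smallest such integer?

897634

Combine the congruences pairwise.
From N ≡ 65 (mod 157) write N = 65 + 157t. Substituting into N ≡ 110 (mod 173) gives 157t ≡ 45 (mod 173), and since 157⁻¹ ≡ 54 (mod 173), t ≡ 8. Hence N ≡ 65 + 157·8 = 1321 (mod 27161).
From N ≡ 1321 (mod 27161) write N = 1321 + 27161t. Substituting into N ≡ 76 (mod 227) gives 27161t ≡ 117 (mod 227), and since 148⁻¹ ≡ 204 (mod 227), t ≡ 33. Hence N ≡ 1321 + 27161·33 = 897634 (mod 6165547).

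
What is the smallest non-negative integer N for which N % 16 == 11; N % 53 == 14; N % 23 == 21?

9819

The moduli are pairwise coprime; M = 16·53·23 = 19504.
M/16 = 1219; 1219 ≡ 3 (mod 16); 3·11 ≡ 1, so inverse 11.
M/53 = 368; 368 ≡ 50 (mod 53); 50·35 ≡ 1, so inverse 35.
M/23 = 848; 848 ≡ 20 (mod 23); 20·15 ≡ 1, so inverse 15.
N ≡ 11·1219·11 + 14·368·35 + 21·848·15 = 594939.
594939 mod 19504 = 9819.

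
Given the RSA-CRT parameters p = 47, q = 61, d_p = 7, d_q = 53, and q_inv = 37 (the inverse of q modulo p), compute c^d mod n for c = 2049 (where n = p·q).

1286

m₁ = c^(d_p) mod p: c ≡ 28 (mod 47), and 28^7 mod 47 = 17.
m₂ = c^(d_q) mod q: c ≡ 36 (mod 61), and 36^53 mod 61 = 5.
h = q_inv·(m₁ − m₂) mod p = 37·(17 − 5) mod 47 = 21.
m = m₂ + h·q = 5 + 21·61 = 1286.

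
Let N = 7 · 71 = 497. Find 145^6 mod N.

232

Mod 7: 145 ≡ 5; since 6 | 6, by Fermat 5^6 ≡ 1 (mod 7).
Mod 71: 145 ≡ 3; 3^6 ≡ 19 (mod 71).
Combine by CRT: x ≡ 1 (mod 7), x ≡ 19 (mod 71) ⇒ x ≡ 232 (mod 497).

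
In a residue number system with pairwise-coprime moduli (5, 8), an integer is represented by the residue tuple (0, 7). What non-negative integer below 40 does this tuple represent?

15

From x ≡ 0 (mod 5) write x = 0 + 5t. Substituting into x ≡ 7 (mod 8) gives 5t ≡ 7 (mod 8), and since 5⁻¹ ≡ 5 (mod 8), t ≡ 3. Hence x ≡ 0 + 5·3 = 15 (mod 40).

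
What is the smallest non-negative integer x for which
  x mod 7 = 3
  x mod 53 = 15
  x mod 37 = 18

The moduli are pairwise coprime; N = 7·53·37 = 13727.
N/7 = 1961; 1961 ≡ 1 (mod 7), inverse 1.
N/53 = 259; 259 ≡ 47 (mod 53); 47·44 ≡ 1, so inverse 44.
N/37 = 371; 371 ≡ 1 (mod 37), inverse 1.
x ≡ 3·1961·1 + 15·259·44 + 18·371·1 = 183501.
183501 mod 13727 = 5050.

5050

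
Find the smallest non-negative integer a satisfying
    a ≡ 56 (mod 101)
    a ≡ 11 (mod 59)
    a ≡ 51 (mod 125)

From a ≡ 56 (mod 101) write a = 56 + 101t. Substituting into a ≡ 11 (mod 59) gives 101t ≡ 14 (mod 59), and since 42⁻¹ ≡ 52 (mod 59), t ≡ 20. Hence a ≡ 56 + 101·20 = 2076 (mod 5959).
From a ≡ 2076 (mod 5959) write a = 2076 + 5959t. Substituting into a ≡ 51 (mod 125) gives 5959t ≡ 100 (mod 125), and since 84⁻¹ ≡ 64 (mod 125), t ≡ 25. Hence a ≡ 2076 + 5959·25 = 151051 (mod 744875).

151051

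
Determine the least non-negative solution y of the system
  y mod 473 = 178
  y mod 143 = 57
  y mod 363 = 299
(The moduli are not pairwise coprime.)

83426

gcd(473, 143) = 11 and 11 | (57 − 178), so the pair is consistent; merging gives y ≡ 3489 (mod 6149), where 6149 = lcm(473, 143).
gcd(6149, 363) = 11 and 11 | (299 − 3489), so the pair is consistent; merging gives y ≡ 83426 (mod 202917), where 202917 = lcm(6149, 363).
The solution is unique modulo lcm(473, 143, 363) = 202917.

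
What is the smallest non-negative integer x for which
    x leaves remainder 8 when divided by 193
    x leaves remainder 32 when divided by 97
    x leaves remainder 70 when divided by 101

From x ≡ 8 (mod 193) write x = 8 + 193t. Substituting into x ≡ 32 (mod 97) gives 193t ≡ 24 (mod 97), and since 96⁻¹ ≡ 96 (mod 97), t ≡ 73. Hence x ≡ 8 + 193·73 = 14097 (mod 18721).
From x ≡ 14097 (mod 18721) write x = 14097 + 18721t. Substituting into x ≡ 70 (mod 101) gives 18721t ≡ 12 (mod 101), and since 36⁻¹ ≡ 87 (mod 101), t ≡ 34. Hence x ≡ 14097 + 18721·34 = 650611 (mod 1890821).

650611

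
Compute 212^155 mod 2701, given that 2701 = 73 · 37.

751

Mod 73: 212 ≡ 66; by Fermat, exponent reduces to 155 mod 72 = 11; 66^11 ≡ 21 (mod 73).
Mod 37: 212 ≡ 27; by Fermat, exponent reduces to 155 mod 36 = 11; 27^11 ≡ 11 (mod 37).
Combine by CRT: x ≡ 21 (mod 73), x ≡ 11 (mod 37) ⇒ x ≡ 751 (mod 2701).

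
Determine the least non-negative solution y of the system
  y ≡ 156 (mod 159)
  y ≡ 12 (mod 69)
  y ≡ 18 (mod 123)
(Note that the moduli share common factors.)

gcd(159, 69) = 3 and 3 | (12 − 156), so the pair is consistent; merging gives y ≡ 633 (mod 3657), where 3657 = lcm(159, 69).
gcd(3657, 123) = 3 and 3 | (18 − 633), so the pair is consistent; merging gives y ≡ 633 (mod 149937), where 149937 = lcm(3657, 123).
The solution is unique modulo lcm(159, 69, 123) = 149937.

633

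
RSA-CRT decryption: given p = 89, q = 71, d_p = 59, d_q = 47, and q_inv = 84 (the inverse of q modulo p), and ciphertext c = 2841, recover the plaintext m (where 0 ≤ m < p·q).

1350

m₁ = c^(d_p) mod p: c ≡ 82 (mod 89), and 82^59 mod 89 = 15.
m₂ = c^(d_q) mod q: c ≡ 1 (mod 71), and 1^47 mod 71 = 1.
h = q_inv·(m₁ − m₂) mod p = 84·(15 − 1) mod 89 = 19.
m = m₂ + h·q = 1 + 19·71 = 1350.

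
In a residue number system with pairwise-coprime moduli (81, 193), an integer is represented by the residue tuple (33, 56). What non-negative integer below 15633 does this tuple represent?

Combine the congruences pairwise.
From x ≡ 33 (mod 81) write x = 33 + 81t. Substituting into x ≡ 56 (mod 193) gives 81t ≡ 23 (mod 193), and since 81⁻¹ ≡ 112 (mod 193), t ≡ 67. Hence x ≡ 33 + 81·67 = 5460 (mod 15633).

5460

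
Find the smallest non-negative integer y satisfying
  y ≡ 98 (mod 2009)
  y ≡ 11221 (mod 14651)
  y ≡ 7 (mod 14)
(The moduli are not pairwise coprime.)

685167

gcd(2009, 14651) = 49 and 49 | (11221 − 98), so the pair is consistent; merging gives y ≡ 84476 (mod 600691), where 600691 = lcm(2009, 14651).
gcd(600691, 14) = 7 and 7 | (7 − 84476), so the pair is consistent; merging gives y ≡ 685167 (mod 1201382), where 1201382 = lcm(600691, 14).
The solution is unique modulo lcm(2009, 14651, 14) = 1201382.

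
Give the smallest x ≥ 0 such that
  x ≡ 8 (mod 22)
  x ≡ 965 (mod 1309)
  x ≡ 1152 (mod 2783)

Combine the congruences pairwise.
gcd(22, 1309) = 11 and 11 | (965 − 8), so the pair is consistent; merging gives x ≡ 2274 (mod 2618), where 2618 = lcm(22, 1309).
gcd(2618, 2783) = 11 and 11 | (1152 − 2274), so the pair is consistent; merging gives x ≡ 285018 (mod 662354), where 662354 = lcm(2618, 2783).
The solution is unique modulo lcm(22, 1309, 2783) = 662354.

285018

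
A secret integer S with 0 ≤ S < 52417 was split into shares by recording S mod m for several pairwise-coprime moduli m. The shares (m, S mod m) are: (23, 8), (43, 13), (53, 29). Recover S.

Combine the congruences pairwise.
From S ≡ 8 (mod 23) write S = 8 + 23t. Substituting into S ≡ 13 (mod 43) gives 23t ≡ 5 (mod 43), and since 23⁻¹ ≡ 15 (mod 43), t ≡ 32. Hence S ≡ 8 + 23·32 = 744 (mod 989).
From S ≡ 744 (mod 989) write S = 744 + 989t. Substituting into S ≡ 29 (mod 53) gives 989t ≡ 27 (mod 53), and since 35⁻¹ ≡ 50 (mod 53), t ≡ 25. Hence S ≡ 744 + 989·25 = 25469 (mod 52417).

25469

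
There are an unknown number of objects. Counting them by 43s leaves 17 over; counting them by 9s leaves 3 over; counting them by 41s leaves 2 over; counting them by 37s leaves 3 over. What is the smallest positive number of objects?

439563

The moduli are pairwise coprime; M = 43·9·41·37 = 587079.
M/43 = 13653; 13653 ≡ 22 (mod 43); 22·2 ≡ 1, so inverse 2.
M/9 = 65231; 65231 ≡ 8 (mod 9); 8·8 ≡ 1, so inverse 8.
M/41 = 14319; 14319 ≡ 10 (mod 41); 10·37 ≡ 1, so inverse 37.
M/37 = 15867; 15867 ≡ 31 (mod 37); 31·6 ≡ 1, so inverse 6.
N ≡ 17·13653·2 + 3·65231·8 + 2·14319·37 + 3·15867·6 = 3374958.
3374958 mod 587079 = 439563.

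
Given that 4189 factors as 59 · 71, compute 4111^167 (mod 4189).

Mod 59: 4111 ≡ 40; by Fermat, exponent reduces to 167 mod 58 = 51; 40^51 ≡ 24 (mod 59).
Mod 71: 4111 ≡ 64; by Fermat, exponent reduces to 167 mod 70 = 27; 64^27 ≡ 50 (mod 71).
Combine by CRT: x ≡ 24 (mod 59), x ≡ 50 (mod 71) ⇒ x ≡ 3387 (mod 4189).

3387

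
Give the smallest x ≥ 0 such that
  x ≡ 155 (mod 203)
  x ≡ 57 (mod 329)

1373

gcd(203, 329) = 7 and 7 | (57 − 155), so the pair is consistent; merging gives x ≡ 1373 (mod 9541), where 9541 = lcm(203, 329).
The solution is unique modulo lcm(203, 329) = 9541.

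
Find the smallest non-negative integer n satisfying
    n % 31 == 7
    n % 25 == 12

Combine the congruences pairwise.
From n ≡ 7 (mod 31) write n = 7 + 31t. Substituting into n ≡ 12 (mod 25) gives 31t ≡ 5 (mod 25), and since 6⁻¹ ≡ 21 (mod 25), t ≡ 5. Hence n ≡ 7 + 31·5 = 162 (mod 775).

162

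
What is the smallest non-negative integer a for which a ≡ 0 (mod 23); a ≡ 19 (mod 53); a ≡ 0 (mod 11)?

The moduli are pairwise coprime; N = 23·53·11 = 13409.
N/23 = 583; 583 ≡ 8 (mod 23); 8·3 ≡ 1, so inverse 3.
N/53 = 253; 253 ≡ 41 (mod 53); 41·22 ≡ 1, so inverse 22.
N/11 = 1219; 1219 ≡ 9 (mod 11); 9·5 ≡ 1, so inverse 5.
a ≡ 0·583·3 + 19·253·22 + 0·1219·5 = 105754.
105754 mod 13409 = 11891.

11891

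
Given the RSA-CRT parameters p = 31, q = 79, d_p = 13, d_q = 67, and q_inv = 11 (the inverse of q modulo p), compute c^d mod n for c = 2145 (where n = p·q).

409

m₁ = c^(d_p) mod p: c ≡ 6 (mod 31), and 6^13 mod 31 = 6.
m₂ = c^(d_q) mod q: c ≡ 12 (mod 79), and 12^67 mod 79 = 14.
h = q_inv·(m₁ − m₂) mod p = 11·(6 − 14) mod 31 = 5.
m = m₂ + h·q = 14 + 5·79 = 409.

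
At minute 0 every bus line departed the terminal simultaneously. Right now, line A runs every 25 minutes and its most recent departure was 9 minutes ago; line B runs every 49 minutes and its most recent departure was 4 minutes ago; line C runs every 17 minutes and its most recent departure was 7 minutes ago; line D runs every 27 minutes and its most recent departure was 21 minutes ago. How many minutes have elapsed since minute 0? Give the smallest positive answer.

12009

The moduli are pairwise coprime; N = 25·49·17·27 = 562275.
N/25 = 22491; 22491 ≡ 16 (mod 25); 16·11 ≡ 1, so inverse 11.
N/49 = 11475; 11475 ≡ 9 (mod 49); 9·11 ≡ 1, so inverse 11.
N/17 = 33075; 33075 ≡ 10 (mod 17); 10·12 ≡ 1, so inverse 12.
N/27 = 20825; 20825 ≡ 8 (mod 27); 8·17 ≡ 1, so inverse 17.
t ≡ 9·22491·11 + 4·11475·11 + 7·33075·12 + 21·20825·17 = 12944334.
12944334 mod 562275 = 12009.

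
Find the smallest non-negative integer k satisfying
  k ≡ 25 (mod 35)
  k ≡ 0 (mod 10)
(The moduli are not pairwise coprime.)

gcd(35, 10) = 5 and 5 | (0 − 25), so the pair is consistent; merging gives k ≡ 60 (mod 70), where 70 = lcm(35, 10).
The solution is unique modulo lcm(35, 10) = 70.

60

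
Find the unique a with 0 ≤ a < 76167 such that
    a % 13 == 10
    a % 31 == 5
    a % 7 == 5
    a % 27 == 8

The moduli are pairwise coprime; N = 13·31·7·27 = 76167.
N/13 = 5859; 5859 ≡ 9 (mod 13); 9·3 ≡ 1, so inverse 3.
N/31 = 2457; 2457 ≡ 8 (mod 31); 8·4 ≡ 1, so inverse 4.
N/7 = 10881; 10881 ≡ 3 (mod 7); 3·5 ≡ 1, so inverse 5.
N/27 = 2821; 2821 ≡ 13 (mod 27); 13·25 ≡ 1, so inverse 25.
a ≡ 10·5859·3 + 5·2457·4 + 5·10881·5 + 8·2821·25 = 1061135.
1061135 mod 76167 = 70964.

70964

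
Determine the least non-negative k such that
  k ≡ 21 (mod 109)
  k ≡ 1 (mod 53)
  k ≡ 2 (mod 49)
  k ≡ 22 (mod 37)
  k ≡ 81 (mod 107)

Combine the congruences pairwise.
From k ≡ 21 (mod 109) write k = 21 + 109t. Substituting into k ≡ 1 (mod 53) gives 109t ≡ 33 (mod 53), and since 3⁻¹ ≡ 18 (mod 53), t ≡ 11. Hence k ≡ 21 + 109·11 = 1220 (mod 5777).
From k ≡ 1220 (mod 5777) write k = 1220 + 5777t. Substituting into k ≡ 2 (mod 49) gives 5777t ≡ 7 (mod 49), and since 44⁻¹ ≡ 39 (mod 49), t ≡ 28. Hence k ≡ 1220 + 5777·28 = 162976 (mod 283073).
From k ≡ 162976 (mod 283073) write k = 162976 + 283073t. Substituting into k ≡ 22 (mod 37) gives 283073t ≡ 31 (mod 37), and since 23⁻¹ ≡ 29 (mod 37), t ≡ 11. Hence k ≡ 162976 + 283073·11 = 3276779 (mod 10473701).
From k ≡ 3276779 (mod 10473701) write k = 3276779 + 10473701t. Substituting into k ≡ 81 (mod 107) gives 10473701t ≡ 70 (mod 107), and since 6⁻¹ ≡ 18 (mod 107), t ≡ 83. Hence k ≡ 3276779 + 10473701·83 = 872593962 (mod 1120686007).

872593962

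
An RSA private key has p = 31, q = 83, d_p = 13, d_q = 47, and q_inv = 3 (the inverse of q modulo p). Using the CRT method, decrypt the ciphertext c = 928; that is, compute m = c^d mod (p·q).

2038

m₁ = c^(d_p) mod p: c ≡ 29 (mod 31), and 29^13 mod 31 = 23.
m₂ = c^(d_q) mod q: c ≡ 15 (mod 83), and 15^47 mod 83 = 46.
h = q_inv·(m₁ − m₂) mod p = 3·(23 − 46) mod 31 = 24.
m = m₂ + h·q = 46 + 24·83 = 2038.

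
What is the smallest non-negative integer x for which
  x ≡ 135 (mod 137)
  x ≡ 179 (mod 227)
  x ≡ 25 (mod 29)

38769

The moduli are pairwise coprime; N = 137·227·29 = 901871.
N/137 = 6583; 6583 ≡ 7 (mod 137); 7·98 ≡ 1, so inverse 98.
N/227 = 3973; 3973 ≡ 114 (mod 227); 114·2 ≡ 1, so inverse 2.
N/29 = 31099; 31099 ≡ 11 (mod 29); 11·8 ≡ 1, so inverse 8.
x ≡ 135·6583·98 + 179·3973·2 + 25·31099·8 = 94735224.
94735224 mod 901871 = 38769.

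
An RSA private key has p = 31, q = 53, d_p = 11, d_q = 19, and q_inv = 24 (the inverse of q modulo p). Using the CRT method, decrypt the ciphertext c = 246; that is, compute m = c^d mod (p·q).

m₁ = c^(d_p) mod p: c ≡ 29 (mod 31), and 29^11 mod 31 = 29.
m₂ = c^(d_q) mod q: c ≡ 34 (mod 53), and 34^19 mod 53 = 2.
h = q_inv·(m₁ − m₂) mod p = 24·(29 − 2) mod 31 = 28.
m = m₂ + h·q = 2 + 28·53 = 1486.

1486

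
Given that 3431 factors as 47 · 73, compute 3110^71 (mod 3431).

Mod 47: 3110 ≡ 8; by Fermat, exponent reduces to 71 mod 46 = 25; 8^25 ≡ 17 (mod 47).
Mod 73: 3110 ≡ 44; 44^71 ≡ 5 (mod 73).
Combine by CRT: x ≡ 17 (mod 47), x ≡ 5 (mod 73) ⇒ x ≡ 2414 (mod 3431).

2414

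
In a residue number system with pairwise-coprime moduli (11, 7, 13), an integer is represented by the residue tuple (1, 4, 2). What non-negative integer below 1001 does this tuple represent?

From x ≡ 1 (mod 11) write x = 1 + 11t. Substituting into x ≡ 4 (mod 7) gives 11t ≡ 3 (mod 7), and since 4⁻¹ ≡ 2 (mod 7), t ≡ 6. Hence x ≡ 1 + 11·6 = 67 (mod 77).
From x ≡ 67 (mod 77) write x = 67 + 77t. Substituting into x ≡ 2 (mod 13) gives 77t ≡ 0 (mod 13), and since 12⁻¹ ≡ 12 (mod 13), t ≡ 0. Hence x ≡ 67 + 77·0 = 67 (mod 1001).

67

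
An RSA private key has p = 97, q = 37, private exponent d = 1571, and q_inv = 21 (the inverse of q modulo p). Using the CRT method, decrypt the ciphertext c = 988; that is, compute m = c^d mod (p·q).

d_p = d mod (p−1) = 1571 mod 96 = 35; d_q = d mod (q−1) = 23.
m₁ = c^(d_p) mod p: c ≡ 18 (mod 97), and 18^35 mod 97 = 12.
m₂ = c^(d_q) mod q: c ≡ 26 (mod 37), and 26^23 mod 37 = 10.
h = q_inv·(m₁ − m₂) mod p = 21·(12 − 10) mod 97 = 42.
m = m₂ + h·q = 10 + 42·37 = 1564.

1564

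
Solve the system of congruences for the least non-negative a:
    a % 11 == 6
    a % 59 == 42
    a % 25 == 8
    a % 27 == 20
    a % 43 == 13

The moduli are pairwise coprime; N = 11·59·25·27·43 = 18837225.
N/11 = 1712475; 1712475 ≡ 6 (mod 11); 6·2 ≡ 1, so inverse 2.
N/59 = 319275; 319275 ≡ 26 (mod 59); 26·25 ≡ 1, so inverse 25.
N/25 = 753489; 753489 ≡ 14 (mod 25); 14·9 ≡ 1, so inverse 9.
N/27 = 697675; 697675 ≡ 22 (mod 27); 22·16 ≡ 1, so inverse 16.
N/43 = 438075; 438075 ≡ 34 (mod 43); 34·19 ≡ 1, so inverse 19.
a ≡ 6·1712475·2 + 42·319275·25 + 8·753489·9 + 20·697675·16 + 13·438075·19 = 741500183.
741500183 mod 18837225 = 6848408.

6848408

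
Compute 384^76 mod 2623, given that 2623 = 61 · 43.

1235

Mod 61: 384 ≡ 18; by Fermat, exponent reduces to 76 mod 60 = 16; 18^16 ≡ 15 (mod 61).
Mod 43: 384 ≡ 40; by Fermat, exponent reduces to 76 mod 42 = 34; 40^34 ≡ 31 (mod 43).
Combine by CRT: x ≡ 15 (mod 61), x ≡ 31 (mod 43) ⇒ x ≡ 1235 (mod 2623).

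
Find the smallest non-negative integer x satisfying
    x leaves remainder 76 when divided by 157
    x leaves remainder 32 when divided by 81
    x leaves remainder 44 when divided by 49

105737

From x ≡ 76 (mod 157) write x = 76 + 157t. Substituting into x ≡ 32 (mod 81) gives 157t ≡ 37 (mod 81), and since 76⁻¹ ≡ 16 (mod 81), t ≡ 25. Hence x ≡ 76 + 157·25 = 4001 (mod 12717).
From x ≡ 4001 (mod 12717) write x = 4001 + 12717t. Substituting into x ≡ 44 (mod 49) gives 12717t ≡ 12 (mod 49), and since 26⁻¹ ≡ 17 (mod 49), t ≡ 8. Hence x ≡ 4001 + 12717·8 = 105737 (mod 623133).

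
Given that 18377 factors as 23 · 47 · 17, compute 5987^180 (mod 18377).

10842

Mod 23: 5987 ≡ 7; by Fermat, exponent reduces to 180 mod 22 = 4; 7^4 ≡ 9 (mod 23).
Mod 47: 5987 ≡ 18; by Fermat, exponent reduces to 180 mod 46 = 42; 18^42 ≡ 32 (mod 47).
Mod 17: 5987 ≡ 3; by Fermat, exponent reduces to 180 mod 16 = 4; 3^4 ≡ 13 (mod 17).
Combine by CRT: x ≡ 9 (mod 23), x ≡ 32 (mod 47), x ≡ 13 (mod 17) ⇒ x ≡ 10842 (mod 18377).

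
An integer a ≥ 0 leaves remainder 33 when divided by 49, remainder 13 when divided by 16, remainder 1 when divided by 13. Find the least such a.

From a ≡ 33 (mod 49) write a = 33 + 49t. Substituting into a ≡ 13 (mod 16) gives 49t ≡ 12 (mod 16), and since 1⁻¹ ≡ 1 (mod 16), t ≡ 12. Hence a ≡ 33 + 49·12 = 621 (mod 784).
From a ≡ 621 (mod 784) write a = 621 + 784t. Substituting into a ≡ 1 (mod 13) gives 784t ≡ 4 (mod 13), and since 4⁻¹ ≡ 10 (mod 13), t ≡ 1. Hence a ≡ 621 + 784·1 = 1405 (mod 10192).

1405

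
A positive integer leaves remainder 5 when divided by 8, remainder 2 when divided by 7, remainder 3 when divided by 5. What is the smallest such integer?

93

The moduli are pairwise coprime; N = 8·7·5 = 280.
N/8 = 35; 35 ≡ 3 (mod 8); 3·3 ≡ 1, so inverse 3.
N/7 = 40; 40 ≡ 5 (mod 7); 5·3 ≡ 1, so inverse 3.
N/5 = 56; 56 ≡ 1 (mod 5), inverse 1.
a ≡ 5·35·3 + 2·40·3 + 3·56·1 = 933.
933 mod 280 = 93.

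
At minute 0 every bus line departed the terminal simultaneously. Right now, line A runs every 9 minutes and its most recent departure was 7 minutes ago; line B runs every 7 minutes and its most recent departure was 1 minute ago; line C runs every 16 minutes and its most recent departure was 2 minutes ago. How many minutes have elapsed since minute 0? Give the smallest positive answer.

610

The moduli are pairwise coprime; N = 9·7·16 = 1008.
N/9 = 112; 112 ≡ 4 (mod 9); 4·7 ≡ 1, so inverse 7.
N/7 = 144; 144 ≡ 4 (mod 7); 4·2 ≡ 1, so inverse 2.
N/16 = 63; 63 ≡ 15 (mod 16); 15·15 ≡ 1, so inverse 15.
t ≡ 7·112·7 + 1·144·2 + 2·63·15 = 7666.
7666 mod 1008 = 610.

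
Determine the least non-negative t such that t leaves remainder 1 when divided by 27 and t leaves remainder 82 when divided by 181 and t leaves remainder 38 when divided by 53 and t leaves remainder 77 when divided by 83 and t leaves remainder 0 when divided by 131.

From t ≡ 1 (mod 27) write t = 1 + 27s. Substituting into t ≡ 82 (mod 181) gives 27s ≡ 81 (mod 181), and since 27⁻¹ ≡ 114 (mod 181), s ≡ 3. Hence t ≡ 1 + 27·3 = 82 (mod 4887).
From t ≡ 82 (mod 4887) write t = 82 + 4887s. Substituting into t ≡ 38 (mod 53) gives 4887s ≡ 9 (mod 53), and since 11⁻¹ ≡ 29 (mod 53), s ≡ 49. Hence t ≡ 82 + 4887·49 = 239545 (mod 259011).
From t ≡ 239545 (mod 259011) write t = 239545 + 259011s. Substituting into t ≡ 77 (mod 83) gives 259011s ≡ 70 (mod 83), and since 51⁻¹ ≡ 70 (mod 83), s ≡ 3. Hence t ≡ 239545 + 259011·3 = 1016578 (mod 21497913).
From t ≡ 1016578 (mod 21497913) write t = 1016578 + 21497913s. Substituting into t ≡ 0 (mod 131) gives 21497913s ≡ 113 (mod 131), and since 27⁻¹ ≡ 34 (mod 131), s ≡ 43. Hence t ≡ 1016578 + 21497913·43 = 925426837 (mod 2816226603).

925426837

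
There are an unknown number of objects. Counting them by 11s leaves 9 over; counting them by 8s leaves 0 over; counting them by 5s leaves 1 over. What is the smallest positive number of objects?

The moduli are pairwise coprime; M = 11·8·5 = 440.
M/11 = 40; 40 ≡ 7 (mod 11); 7·8 ≡ 1, so inverse 8.
M/8 = 55; 55 ≡ 7 (mod 8); 7·7 ≡ 1, so inverse 7.
M/5 = 88; 88 ≡ 3 (mod 5); 3·2 ≡ 1, so inverse 2.
N ≡ 9·40·8 + 0·55·7 + 1·88·2 = 3056.
3056 mod 440 = 416.

416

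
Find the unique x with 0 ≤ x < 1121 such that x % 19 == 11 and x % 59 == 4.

771

From x ≡ 11 (mod 19) write x = 11 + 19t. Substituting into x ≡ 4 (mod 59) gives 19t ≡ 52 (mod 59), and since 19⁻¹ ≡ 28 (mod 59), t ≡ 40. Hence x ≡ 11 + 19·40 = 771 (mod 1121).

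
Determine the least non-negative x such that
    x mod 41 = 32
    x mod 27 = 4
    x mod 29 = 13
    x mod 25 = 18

The moduli are pairwise coprime; N = 41·27·29·25 = 802575.
N/41 = 19575; 19575 ≡ 18 (mod 41); 18·16 ≡ 1, so inverse 16.
N/27 = 29725; 29725 ≡ 25 (mod 27); 25·13 ≡ 1, so inverse 13.
N/29 = 27675; 27675 ≡ 9 (mod 29); 9·13 ≡ 1, so inverse 13.
N/25 = 32103; 32103 ≡ 3 (mod 25); 3·17 ≡ 1, so inverse 17.
x ≡ 32·19575·16 + 4·29725·13 + 13·27675·13 + 18·32103·17 = 26068693.
26068693 mod 802575 = 386293.

386293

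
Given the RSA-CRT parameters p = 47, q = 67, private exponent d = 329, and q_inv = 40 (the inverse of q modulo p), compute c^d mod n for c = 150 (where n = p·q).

d_p = d mod (p−1) = 329 mod 46 = 7; d_q = d mod (q−1) = 65.
m₁ = c^(d_p) mod p: c ≡ 9 (mod 47), and 9^7 mod 47 = 14.
m₂ = c^(d_q) mod q: c ≡ 16 (mod 67), and 16^65 mod 67 = 21.
h = q_inv·(m₁ − m₂) mod p = 40·(14 − 21) mod 47 = 2.
m = m₂ + h·q = 21 + 2·67 = 155.

155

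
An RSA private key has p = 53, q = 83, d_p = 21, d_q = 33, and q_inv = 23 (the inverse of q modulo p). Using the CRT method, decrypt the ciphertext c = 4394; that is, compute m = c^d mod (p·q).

m₁ = c^(d_p) mod p: c ≡ 48 (mod 53), and 48^21 mod 53 = 26.
m₂ = c^(d_q) mod q: c ≡ 78 (mod 83), and 78^33 mod 83 = 40.
h = q_inv·(m₁ − m₂) mod p = 23·(26 − 40) mod 53 = 49.
m = m₂ + h·q = 40 + 49·83 = 4107.

4107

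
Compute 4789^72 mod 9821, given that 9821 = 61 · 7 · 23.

Mod 61: 4789 ≡ 31; by Fermat, exponent reduces to 72 mod 60 = 12; 31^12 ≡ 34 (mod 61).
Mod 7: 4789 ≡ 1; since 6 | 72, by Fermat 1^72 ≡ 1 (mod 7).
Mod 23: 4789 ≡ 5; by Fermat, exponent reduces to 72 mod 22 = 6; 5^6 ≡ 8 (mod 23).
Combine by CRT: x ≡ 34 (mod 61), x ≡ 1 (mod 7), x ≡ 8 (mod 23) ⇒ x ≡ 3389 (mod 9821).

3389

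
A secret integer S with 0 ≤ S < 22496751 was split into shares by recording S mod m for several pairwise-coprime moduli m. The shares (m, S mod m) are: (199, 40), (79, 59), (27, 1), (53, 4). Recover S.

Combine the congruences pairwise.
From S ≡ 40 (mod 199) write S = 40 + 199t. Substituting into S ≡ 59 (mod 79) gives 199t ≡ 19 (mod 79), and since 41⁻¹ ≡ 27 (mod 79), t ≡ 39. Hence S ≡ 40 + 199·39 = 7801 (mod 15721).
From S ≡ 7801 (mod 15721) write S = 7801 + 15721t. Substituting into S ≡ 1 (mod 27) gives 15721t ≡ 3 (mod 27), and since 7⁻¹ ≡ 4 (mod 27), t ≡ 12. Hence S ≡ 7801 + 15721·12 = 196453 (mod 424467).
From S ≡ 196453 (mod 424467) write S = 196453 + 424467t. Substituting into S ≡ 4 (mod 53) gives 424467t ≡ 22 (mod 53), and since 43⁻¹ ≡ 37 (mod 53), t ≡ 19. Hence S ≡ 196453 + 424467·19 = 8261326 (mod 22496751).

8261326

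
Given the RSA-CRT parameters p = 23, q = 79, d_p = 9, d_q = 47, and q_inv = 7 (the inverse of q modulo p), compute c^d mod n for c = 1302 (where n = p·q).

m₁ = c^(d_p) mod p: c ≡ 14 (mod 23), and 14^9 mod 23 = 21.
m₂ = c^(d_q) mod q: c ≡ 38 (mod 79), and 38^47 mod 79 = 21.
h = q_inv·(m₁ − m₂) mod p = 7·(21 − 21) mod 23 = 0.
m = m₂ + h·q = 21 + 0·79 = 21.

21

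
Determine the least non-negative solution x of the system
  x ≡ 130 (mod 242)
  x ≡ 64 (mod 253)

1582

Combine the congruences pairwise.
gcd(242, 253) = 11 and 11 | (64 − 130), so the pair is consistent; merging gives x ≡ 1582 (mod 5566), where 5566 = lcm(242, 253).
The solution is unique modulo lcm(242, 253) = 5566.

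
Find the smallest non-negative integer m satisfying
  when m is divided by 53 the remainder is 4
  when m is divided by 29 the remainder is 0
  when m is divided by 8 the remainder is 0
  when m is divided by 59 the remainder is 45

From m ≡ 4 (mod 53) write m = 4 + 53t. Substituting into m ≡ 0 (mod 29) gives 53t ≡ 25 (mod 29), and since 24⁻¹ ≡ 23 (mod 29), t ≡ 24. Hence m ≡ 4 + 53·24 = 1276 (mod 1537).
From m ≡ 1276 (mod 1537) write m = 1276 + 1537t. Substituting into m ≡ 0 (mod 8) gives 1537t ≡ 4 (mod 8), and since 1⁻¹ ≡ 1 (mod 8), t ≡ 4. Hence m ≡ 1276 + 1537·4 = 7424 (mod 12296).
From m ≡ 7424 (mod 12296) write m = 7424 + 12296t. Substituting into m ≡ 45 (mod 59) gives 12296t ≡ 55 (mod 59), and since 24⁻¹ ≡ 32 (mod 59), t ≡ 49. Hence m ≡ 7424 + 12296·49 = 609928 (mod 725464).

609928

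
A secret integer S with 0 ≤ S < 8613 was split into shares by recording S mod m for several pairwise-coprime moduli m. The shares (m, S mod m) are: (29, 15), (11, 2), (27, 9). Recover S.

The moduli are pairwise coprime; N = 29·11·27 = 8613.
N/29 = 297; 297 ≡ 7 (mod 29); 7·25 ≡ 1, so inverse 25.
N/11 = 783; 783 ≡ 2 (mod 11); 2·6 ≡ 1, so inverse 6.
N/27 = 319; 319 ≡ 22 (mod 27); 22·16 ≡ 1, so inverse 16.
S ≡ 15·297·25 + 2·783·6 + 9·319·16 = 166707.
166707 mod 8613 = 3060.

3060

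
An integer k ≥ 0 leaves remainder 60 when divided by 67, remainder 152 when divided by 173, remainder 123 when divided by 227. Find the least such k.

1976158

From k ≡ 60 (mod 67) write k = 60 + 67t. Substituting into k ≡ 152 (mod 173) gives 67t ≡ 92 (mod 173), and since 67⁻¹ ≡ 31 (mod 173), t ≡ 84. Hence k ≡ 60 + 67·84 = 5688 (mod 11591).
From k ≡ 5688 (mod 11591) write k = 5688 + 11591t. Substituting into k ≡ 123 (mod 227) gives 11591t ≡ 110 (mod 227), and since 14⁻¹ ≡ 146 (mod 227), t ≡ 170. Hence k ≡ 5688 + 11591·170 = 1976158 (mod 2631157).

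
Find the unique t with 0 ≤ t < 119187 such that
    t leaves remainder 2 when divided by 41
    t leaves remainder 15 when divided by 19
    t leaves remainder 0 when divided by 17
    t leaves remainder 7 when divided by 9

23290

The moduli are pairwise coprime; N = 41·19·17·9 = 119187.
N/41 = 2907; 2907 ≡ 37 (mod 41); 37·10 ≡ 1, so inverse 10.
N/19 = 6273; 6273 ≡ 3 (mod 19); 3·13 ≡ 1, so inverse 13.
N/17 = 7011; 7011 ≡ 7 (mod 17); 7·5 ≡ 1, so inverse 5.
N/9 = 13243; 13243 ≡ 4 (mod 9); 4·7 ≡ 1, so inverse 7.
t ≡ 2·2907·10 + 15·6273·13 + 0·7011·5 + 7·13243·7 = 1930282.
1930282 mod 119187 = 23290.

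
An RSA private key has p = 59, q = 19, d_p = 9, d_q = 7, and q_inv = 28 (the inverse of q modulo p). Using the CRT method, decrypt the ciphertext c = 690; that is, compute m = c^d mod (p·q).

m₁ = c^(d_p) mod p: c ≡ 41 (mod 59), and 41^9 mod 59 = 21.
m₂ = c^(d_q) mod q: c ≡ 6 (mod 19), and 6^7 mod 19 = 9.
h = q_inv·(m₁ − m₂) mod p = 28·(21 − 9) mod 59 = 41.
m = m₂ + h·q = 9 + 41·19 = 788.

788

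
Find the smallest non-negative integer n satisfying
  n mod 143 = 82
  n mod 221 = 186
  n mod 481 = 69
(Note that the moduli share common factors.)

Combine the congruences pairwise.
gcd(143, 221) = 13 and 13 | (186 − 82), so the pair is consistent; merging gives n ≡ 1512 (mod 2431), where 2431 = lcm(143, 221).
gcd(2431, 481) = 13 and 13 | (69 − 1512), so the pair is consistent; merging gives n ≡ 1512 (mod 89947), where 89947 = lcm(2431, 481).
The solution is unique modulo lcm(143, 221, 481) = 89947.

1512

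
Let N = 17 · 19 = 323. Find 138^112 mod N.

188

Mod 17: 138 ≡ 2; since 16 | 112, by Fermat 2^112 ≡ 1 (mod 17).
Mod 19: 138 ≡ 5; by Fermat, exponent reduces to 112 mod 18 = 4; 5^4 ≡ 17 (mod 19).
Combine by CRT: x ≡ 1 (mod 17), x ≡ 17 (mod 19) ⇒ x ≡ 188 (mod 323).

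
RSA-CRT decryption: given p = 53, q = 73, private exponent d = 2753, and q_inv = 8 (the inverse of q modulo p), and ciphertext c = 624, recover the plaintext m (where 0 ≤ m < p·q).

1426

d_p = d mod (p−1) = 2753 mod 52 = 49; d_q = d mod (q−1) = 17.
m₁ = c^(d_p) mod p: c ≡ 41 (mod 53), and 41^49 mod 53 = 48.
m₂ = c^(d_q) mod q: c ≡ 40 (mod 73), and 40^17 mod 73 = 39.
h = q_inv·(m₁ − m₂) mod p = 8·(48 − 39) mod 53 = 19.
m = m₂ + h·q = 39 + 19·73 = 1426.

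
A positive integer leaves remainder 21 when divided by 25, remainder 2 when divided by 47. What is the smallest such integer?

From N ≡ 21 (mod 25) write N = 21 + 25t. Substituting into N ≡ 2 (mod 47) gives 25t ≡ 28 (mod 47), and since 25⁻¹ ≡ 32 (mod 47), t ≡ 3. Hence N ≡ 21 + 25·3 = 96 (mod 1175).

96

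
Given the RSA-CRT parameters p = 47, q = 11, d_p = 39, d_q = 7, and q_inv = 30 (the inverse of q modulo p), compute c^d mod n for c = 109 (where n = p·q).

208

m₁ = c^(d_p) mod p: c ≡ 15 (mod 47), and 15^39 mod 47 = 20.
m₂ = c^(d_q) mod q: c ≡ 10 (mod 11), and 10^7 mod 11 = 10.
h = q_inv·(m₁ − m₂) mod p = 30·(20 − 10) mod 47 = 18.
m = m₂ + h·q = 10 + 18·11 = 208.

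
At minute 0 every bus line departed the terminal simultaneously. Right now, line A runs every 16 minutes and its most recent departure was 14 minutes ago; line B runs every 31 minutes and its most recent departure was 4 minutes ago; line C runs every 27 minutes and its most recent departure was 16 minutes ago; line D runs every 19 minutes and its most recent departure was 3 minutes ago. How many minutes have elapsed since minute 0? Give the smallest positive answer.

Combine the congruences pairwise.
From t ≡ 14 (mod 16) write t = 14 + 16s. Substituting into t ≡ 4 (mod 31) gives 16s ≡ 21 (mod 31), and since 16⁻¹ ≡ 2 (mod 31), s ≡ 11. Hence t ≡ 14 + 16·11 = 190 (mod 496).
From t ≡ 190 (mod 496) write t = 190 + 496s. Substituting into t ≡ 16 (mod 27) gives 496s ≡ 15 (mod 27), and since 10⁻¹ ≡ 19 (mod 27), s ≡ 15. Hence t ≡ 190 + 496·15 = 7630 (mod 13392).
From t ≡ 7630 (mod 13392) write t = 7630 + 13392s. Substituting into t ≡ 3 (mod 19) gives 13392s ≡ 11 (mod 19), and since 16⁻¹ ≡ 6 (mod 19), s ≡ 9. Hence t ≡ 7630 + 13392·9 = 128158 (mod 254448).

128158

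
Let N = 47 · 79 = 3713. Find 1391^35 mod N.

833

Mod 47: 1391 ≡ 28; 28^35 ≡ 34 (mod 47).
Mod 79: 1391 ≡ 48; 48^35 ≡ 43 (mod 79).
Combine by CRT: x ≡ 34 (mod 47), x ≡ 43 (mod 79) ⇒ x ≡ 833 (mod 3713).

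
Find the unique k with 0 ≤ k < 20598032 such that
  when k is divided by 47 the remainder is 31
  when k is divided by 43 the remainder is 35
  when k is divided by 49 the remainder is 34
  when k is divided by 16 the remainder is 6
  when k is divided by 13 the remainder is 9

From k ≡ 31 (mod 47) write k = 31 + 47t. Substituting into k ≡ 35 (mod 43) gives 47t ≡ 4 (mod 43), and since 4⁻¹ ≡ 11 (mod 43), t ≡ 1. Hence k ≡ 31 + 47·1 = 78 (mod 2021).
From k ≡ 78 (mod 2021) write k = 78 + 2021t. Substituting into k ≡ 34 (mod 49) gives 2021t ≡ 5 (mod 49), and since 12⁻¹ ≡ 45 (mod 49), t ≡ 29. Hence k ≡ 78 + 2021·29 = 58687 (mod 99029).
From k ≡ 58687 (mod 99029) write k = 58687 + 99029t. Substituting into k ≡ 6 (mod 16) gives 99029t ≡ 7 (mod 16), and since 5⁻¹ ≡ 13 (mod 16), t ≡ 11. Hence k ≡ 58687 + 99029·11 = 1148006 (mod 1584464).
From k ≡ 1148006 (mod 1584464) write k = 1148006 + 1584464t. Substituting into k ≡ 9 (mod 13) gives 1584464t ≡ 7 (mod 13), and since 11⁻¹ ≡ 6 (mod 13), t ≡ 3. Hence k ≡ 1148006 + 1584464·3 = 5901398 (mod 20598032).

5901398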